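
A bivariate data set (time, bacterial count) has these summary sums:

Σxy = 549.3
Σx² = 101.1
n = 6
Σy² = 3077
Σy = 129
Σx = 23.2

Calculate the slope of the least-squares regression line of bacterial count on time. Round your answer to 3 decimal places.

4.432

Sxx = Σx² − (Σx)²/n = 101.1 − 89.706667 = 11.393333
Sxy = Σxy − (Σx)(Σy)/n = 549.3 − 498.8 = 50.5
b = Sxy/Sxx = 50.5/11.393333 = 4.432417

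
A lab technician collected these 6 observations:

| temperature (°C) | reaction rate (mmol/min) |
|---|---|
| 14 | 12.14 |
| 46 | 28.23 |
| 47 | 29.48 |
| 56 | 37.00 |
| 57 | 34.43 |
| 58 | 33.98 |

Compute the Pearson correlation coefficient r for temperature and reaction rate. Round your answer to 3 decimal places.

0.988

n = 6, Σx = 278, Σy = 175.26, Σxy = 8859.45, Σx² = 14270, Σy² = 5522.4482
Sxx = Σx² − (Σx)²/n = 14270 − 12880.666667 = 1389.333333
Sxy = Σxy − (Σx)(Σy)/n = 8859.45 − 8120.38 = 739.07
Syy = Σy² − (Σy)²/n = 5522.4482 − 5119.3446 = 403.1036
r = Sxy/√(Sxx·Syy) = 739.07/√(560045.268267) = 739.07/748.361723 = 0.987584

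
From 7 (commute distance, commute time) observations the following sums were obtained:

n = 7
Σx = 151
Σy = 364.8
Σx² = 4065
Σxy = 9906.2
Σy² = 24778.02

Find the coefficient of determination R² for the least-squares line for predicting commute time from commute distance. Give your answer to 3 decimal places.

Sxx = Σx² − (Σx)²/n = 4065 − 3257.285714 = 807.714286
Sxy = Σxy − (Σx)(Σy)/n = 9906.2 − 7869.257143 = 2036.942857
Syy = Σy² − (Σy)²/n = 24778.02 − 19011.291429 = 5766.728571
R² = Sxy²/(Sxx·Syy) = (2036.942857)²/(807.714286·5766.728571) = 0.890780

0.891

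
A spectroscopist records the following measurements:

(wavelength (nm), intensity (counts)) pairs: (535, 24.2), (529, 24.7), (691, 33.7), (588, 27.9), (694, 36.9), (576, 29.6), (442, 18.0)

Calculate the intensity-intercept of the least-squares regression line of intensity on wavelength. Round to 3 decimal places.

n = 7, Σx = 4055, Σy = 195, Σxy = 116319.4, Σx² = 2398067
Sxx = Σx² − (Σx)²/n = 2398067 − 2349003.571429 = 49063.428571
Sxy = Σxy − (Σx)(Σy)/n = 116319.4 − 112960.714286 = 3358.685714
b = Sxy/Sxx = 3358.685714/49063.428571 = 0.068456
a = ȳ − b·x̄ = 27.857143 − 0.068456·579.285714 = -11.798436

-11.798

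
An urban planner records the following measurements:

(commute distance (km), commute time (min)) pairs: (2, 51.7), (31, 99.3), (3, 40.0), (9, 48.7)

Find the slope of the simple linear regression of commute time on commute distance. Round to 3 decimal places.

1.901

n = 4, Σx = 45, Σy = 239.7, Σxy = 3740, Σx² = 1055
Sxx = Σx² − (Σx)²/n = 1055 − 506.25 = 548.75
Sxy = Σxy − (Σx)(Σy)/n = 3740 − 2696.625 = 1043.375
b = Sxy/Sxx = 1043.375/548.75 = 1.901367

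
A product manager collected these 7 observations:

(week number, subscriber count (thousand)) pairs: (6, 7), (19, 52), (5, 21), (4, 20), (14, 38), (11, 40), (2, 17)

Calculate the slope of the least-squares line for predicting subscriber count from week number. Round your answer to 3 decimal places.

2.294

n = 7, Σx = 61, Σy = 195, Σxy = 2221, Σx² = 759
Sxx = Σx² − (Σx)²/n = 759 − 531.571429 = 227.428571
Sxy = Σxy − (Σx)(Σy)/n = 2221 − 1699.285714 = 521.714286
b = Sxy/Sxx = 521.714286/227.428571 = 2.293970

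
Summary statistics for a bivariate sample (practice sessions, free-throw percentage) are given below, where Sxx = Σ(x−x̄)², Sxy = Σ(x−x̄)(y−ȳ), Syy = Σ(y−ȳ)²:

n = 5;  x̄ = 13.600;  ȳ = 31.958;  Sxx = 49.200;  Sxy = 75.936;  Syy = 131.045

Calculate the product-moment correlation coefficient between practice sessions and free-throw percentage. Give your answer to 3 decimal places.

0.946

r = Sxy/√(Sxx·Syy) = 75.936/√(6447.414) = 75.936/80.295791 = 0.945703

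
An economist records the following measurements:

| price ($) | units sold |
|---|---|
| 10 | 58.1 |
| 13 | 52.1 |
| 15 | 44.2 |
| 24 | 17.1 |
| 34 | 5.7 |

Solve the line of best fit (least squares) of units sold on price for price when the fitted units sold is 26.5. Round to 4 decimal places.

n = 5, Σx = 96, Σy = 177.2, Σxy = 2525.5, Σx² = 2226
Sxx = Σx² − (Σx)²/n = 2226 − 1843.2 = 382.8
Sxy = Σxy − (Σx)(Σy)/n = 2525.5 − 3402.24 = -876.74
b = Sxy/Sxx = -876.74/382.8 = -2.290334
a = ȳ − b·x̄ = 35.44 − (-2.290334)·19.2 = 79.414420
Set a + b·x = 26.5: x = (26.5 − 79.414420) / (-2.290334) = 23.103360

23.1034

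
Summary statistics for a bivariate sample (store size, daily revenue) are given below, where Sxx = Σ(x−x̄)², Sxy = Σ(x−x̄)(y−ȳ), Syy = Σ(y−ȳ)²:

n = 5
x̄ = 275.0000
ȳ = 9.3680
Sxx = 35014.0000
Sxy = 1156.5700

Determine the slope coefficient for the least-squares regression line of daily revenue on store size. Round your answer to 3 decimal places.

b = Sxy/Sxx = 1156.57/35014 = 0.033032

0.033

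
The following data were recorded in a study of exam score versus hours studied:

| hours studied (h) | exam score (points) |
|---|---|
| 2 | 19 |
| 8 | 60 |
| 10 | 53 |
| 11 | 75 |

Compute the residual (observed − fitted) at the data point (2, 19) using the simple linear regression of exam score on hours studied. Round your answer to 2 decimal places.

-1.05

n = 4, Σx = 31, Σy = 207, Σxy = 1873, Σx² = 289
Sxx = Σx² − (Σx)²/n = 289 − 240.25 = 48.75
Sxy = Σxy − (Σx)(Σy)/n = 1873 − 1604.25 = 268.75
b = Sxy/Sxx = 268.75/48.75 = 5.512821
a = ȳ − b·x̄ = 51.75 − 5.512821·7.75 = 9.025641
ŷ(2) = 9.025641 + 5.512821·2 = 20.051282
residual = y − ŷ = 19 − 20.051282 = -1.051282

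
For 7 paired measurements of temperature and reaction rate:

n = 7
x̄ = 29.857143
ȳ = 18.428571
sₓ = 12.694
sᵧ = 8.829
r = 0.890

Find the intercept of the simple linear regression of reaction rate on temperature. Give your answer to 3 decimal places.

-0.054

b = r · sᵧ/sₓ = 0.89 · 8.829/12.694 = 0.619018
a = ȳ − b·x̄ = 18.428571 − 0.619018·29.857143 = -0.053527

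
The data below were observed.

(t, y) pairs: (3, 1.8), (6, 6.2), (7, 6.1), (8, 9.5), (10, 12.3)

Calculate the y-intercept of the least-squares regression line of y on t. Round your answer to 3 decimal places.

n = 5, Σx = 34, Σy = 35.9, Σxy = 284.3, Σx² = 258
Sxx = Σx² − (Σx)²/n = 258 − 231.2 = 26.8
Sxy = Σxy − (Σx)(Σy)/n = 284.3 − 244.12 = 40.18
b = Sxy/Sxx = 40.18/26.8 = 1.499254
a = ȳ − b·x̄ = 7.18 − 1.499254·6.8 = -3.014925

-3.015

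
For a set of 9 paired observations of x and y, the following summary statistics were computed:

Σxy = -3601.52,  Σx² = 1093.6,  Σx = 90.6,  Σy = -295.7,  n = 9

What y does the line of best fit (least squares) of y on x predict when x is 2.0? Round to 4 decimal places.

Sxx = Σx² − (Σx)²/n = 1093.6 − 912.04 = 181.56
Sxy = Σxy − (Σx)(Σy)/n = -3601.52 − (-2976.713333) = -624.806667
b = Sxy/Sxx = -624.806667/181.56 = -3.441323
a = ȳ − b·x̄ = -32.855556 − (-3.441323)·10.066667 = 1.787099
ŷ(2.0) = a + b·2.0 = 1.787099 + (-3.441323)·2 = -5.095547

-5.0955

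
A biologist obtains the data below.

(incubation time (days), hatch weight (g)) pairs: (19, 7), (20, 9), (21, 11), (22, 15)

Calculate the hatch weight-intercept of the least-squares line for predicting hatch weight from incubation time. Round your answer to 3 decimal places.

n = 4, Σx = 82, Σy = 42, Σxy = 874, Σx² = 1686
Sxx = Σx² − (Σx)²/n = 1686 − 1681 = 5
Sxy = Σxy − (Σx)(Σy)/n = 874 − 861 = 13
b = Sxy/Sxx = 13/5 = 2.6
a = ȳ − b·x̄ = 10.5 − 2.6·20.5 = -42.8

-42.800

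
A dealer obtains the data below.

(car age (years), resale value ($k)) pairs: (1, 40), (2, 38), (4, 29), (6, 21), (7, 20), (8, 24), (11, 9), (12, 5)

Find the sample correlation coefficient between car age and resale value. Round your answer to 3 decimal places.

n = 8, Σx = 51, Σy = 186, Σxy = 849, Σx² = 435, Σy² = 5408
Sxx = Σx² − (Σx)²/n = 435 − 325.125 = 109.875
Sxy = Σxy − (Σx)(Σy)/n = 849 − 1185.75 = -336.75
Syy = Σy² − (Σy)²/n = 5408 − 4324.5 = 1083.5
r = Sxy/√(Sxx·Syy) = -336.75/√(119049.5625) = -336.75/345.035596 = -0.975986

-0.976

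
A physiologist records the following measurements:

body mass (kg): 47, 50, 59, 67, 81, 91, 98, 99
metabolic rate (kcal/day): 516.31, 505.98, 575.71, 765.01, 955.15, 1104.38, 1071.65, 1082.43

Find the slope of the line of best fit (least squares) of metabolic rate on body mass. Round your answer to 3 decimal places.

n = 8, Σx = 592, Σy = 6576.62, Σxy = 524836.13, Σx² = 46926
Sxx = Σx² − (Σx)²/n = 46926 − 43808 = 3118
Sxy = Σxy − (Σx)(Σy)/n = 524836.13 − 486669.88 = 38166.25
b = Sxy/Sxx = 38166.25/3118 = 12.240619

12.241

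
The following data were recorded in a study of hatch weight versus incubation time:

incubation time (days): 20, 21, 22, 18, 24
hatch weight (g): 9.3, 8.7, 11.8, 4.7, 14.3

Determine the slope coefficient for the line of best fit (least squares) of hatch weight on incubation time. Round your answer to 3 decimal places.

1.565

n = 5, Σx = 105, Σy = 48.8, Σxy = 1056.1, Σx² = 2225
Sxx = Σx² − (Σx)²/n = 2225 − 2205 = 20
Sxy = Σxy − (Σx)(Σy)/n = 1056.1 − 1024.8 = 31.3
b = Sxy/Sxx = 31.3/20 = 1.565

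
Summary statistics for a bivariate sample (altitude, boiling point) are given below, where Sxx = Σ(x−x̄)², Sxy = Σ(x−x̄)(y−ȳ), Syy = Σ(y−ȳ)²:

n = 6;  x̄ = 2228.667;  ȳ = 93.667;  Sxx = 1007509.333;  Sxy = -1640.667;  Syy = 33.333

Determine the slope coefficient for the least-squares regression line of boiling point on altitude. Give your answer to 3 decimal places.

b = Sxy/Sxx = -1640.667/1007509.333 = -0.001628

-0.002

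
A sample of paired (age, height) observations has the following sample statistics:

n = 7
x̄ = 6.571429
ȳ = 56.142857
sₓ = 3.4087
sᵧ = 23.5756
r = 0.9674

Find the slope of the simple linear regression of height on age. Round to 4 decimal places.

6.6908

b = r · sᵧ/sₓ = 0.9674 · 23.5756/3.4087 = 6.690831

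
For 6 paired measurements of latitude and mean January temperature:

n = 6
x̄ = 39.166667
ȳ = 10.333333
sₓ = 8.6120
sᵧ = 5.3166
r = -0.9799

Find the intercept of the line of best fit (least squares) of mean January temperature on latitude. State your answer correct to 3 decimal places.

b = r · sᵧ/sₓ = -0.9799 · 5.3166/8.612 = -0.604939
a = ȳ − b·x̄ = 10.333333 − (-0.604939)·39.166667 = 34.026785

34.027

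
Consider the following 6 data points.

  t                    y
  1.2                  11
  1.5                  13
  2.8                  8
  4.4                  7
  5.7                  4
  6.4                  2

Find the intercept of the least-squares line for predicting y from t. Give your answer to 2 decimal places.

n = 6, Σx = 22, Σy = 45, Σxy = 121.5, Σx² = 104.34
Sxx = Σx² − (Σx)²/n = 104.34 − 80.666667 = 23.673333
Sxy = Σxy − (Σx)(Σy)/n = 121.5 − 165 = -43.5
b = Sxy/Sxx = -43.5/23.673333 = -1.837511
a = ȳ − b·x̄ = 7.5 − (-1.837511)·3.666667 = 14.237539

14.24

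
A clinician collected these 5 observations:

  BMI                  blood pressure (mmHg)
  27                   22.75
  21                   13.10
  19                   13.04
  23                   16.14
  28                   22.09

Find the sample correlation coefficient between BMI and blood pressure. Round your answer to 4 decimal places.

n = 5, Σx = 118, Σy = 87.12, Σxy = 2126.85, Σx² = 2844, Σy² = 1607.6818
Sxx = Σx² − (Σx)²/n = 2844 − 2784.8 = 59.2
Sxy = Σxy − (Σx)(Σy)/n = 2126.85 − 2056.032 = 70.818
Syy = Σy² − (Σy)²/n = 1607.6818 − 1517.97888 = 89.70292
r = Sxy/√(Sxx·Syy) = 70.818/√(5310.412864) = 70.818/72.872580 = 0.971806

0.9718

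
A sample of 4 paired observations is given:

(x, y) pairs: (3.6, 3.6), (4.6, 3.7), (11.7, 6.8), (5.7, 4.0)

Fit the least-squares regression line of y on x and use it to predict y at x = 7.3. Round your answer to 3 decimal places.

n = 4, Σx = 25.6, Σy = 18.1, Σxy = 132.34, Σx² = 203.5
Sxx = Σx² − (Σx)²/n = 203.5 − 163.84 = 39.66
Sxy = Σxy − (Σx)(Σy)/n = 132.34 − 115.84 = 16.5
b = Sxy/Sxx = 16.5/39.66 = 0.416036
a = ȳ − b·x̄ = 4.525 − 0.416036·6.4 = 1.862368
ŷ(7.3) = a + b·7.3 = 1.862368 + 0.416036·7.3 = 4.899433

4.899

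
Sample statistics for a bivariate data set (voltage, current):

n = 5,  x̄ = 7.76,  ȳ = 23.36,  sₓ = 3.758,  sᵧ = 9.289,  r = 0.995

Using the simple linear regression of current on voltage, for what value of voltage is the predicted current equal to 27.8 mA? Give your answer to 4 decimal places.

b = r · sᵧ/sₓ = 0.995 · 9.289/3.758 = 2.459435
a = ȳ − b·x̄ = 23.36 − 2.459435·7.76 = 4.274788
Set a + b·x = 27.8: x = (27.8 − 4.274788) / 2.459435 = 9.565293

9.5653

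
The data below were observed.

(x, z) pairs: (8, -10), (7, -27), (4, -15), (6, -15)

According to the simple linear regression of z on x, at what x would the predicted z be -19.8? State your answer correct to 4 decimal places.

n = 4, Σx = 25, Σy = -67, Σxy = -419, Σx² = 165
Sxx = Σx² − (Σx)²/n = 165 − 156.25 = 8.75
Sxy = Σxy − (Σx)(Σy)/n = -419 − (-418.75) = -0.25
b = Sxy/Sxx = -0.25/8.75 = -0.028571
a = ȳ − b·x̄ = -16.75 − (-0.028571)·6.25 = -16.571429
Set a + b·x = -19.8: x = (-19.8 − (-16.571429)) / (-0.028571) = 113

113.0000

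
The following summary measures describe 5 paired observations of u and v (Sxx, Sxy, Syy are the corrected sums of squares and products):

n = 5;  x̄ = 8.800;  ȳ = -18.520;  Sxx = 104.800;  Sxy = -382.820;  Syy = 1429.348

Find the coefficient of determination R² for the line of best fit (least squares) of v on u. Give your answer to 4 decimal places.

0.9783

R² = Sxy²/(Sxx·Syy) = (-382.82)²/(104.8·1429.348) = 0.978340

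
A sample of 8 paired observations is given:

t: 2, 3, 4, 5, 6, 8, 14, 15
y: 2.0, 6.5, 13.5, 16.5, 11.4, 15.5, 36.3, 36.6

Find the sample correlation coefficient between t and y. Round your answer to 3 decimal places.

0.968

n = 8, Σx = 57, Σy = 138.3, Σxy = 1409.6, Σx² = 575, Σy² = 3528.21
Sxx = Σx² − (Σx)²/n = 575 − 406.125 = 168.875
Sxy = Σxy − (Σx)(Σy)/n = 1409.6 − 985.3875 = 424.2125
Syy = Σy² − (Σy)²/n = 3528.21 − 2390.86125 = 1137.34875
r = Sxy/√(Sxx·Syy) = 424.2125/√(192069.770156) = 424.2125/438.257653 = 0.967952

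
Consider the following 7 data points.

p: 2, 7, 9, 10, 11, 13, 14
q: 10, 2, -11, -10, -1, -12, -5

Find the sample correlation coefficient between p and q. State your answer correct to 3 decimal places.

n = 7, Σx = 66, Σy = -27, Σxy = -402, Σx² = 720, Σy² = 495
Sxx = Σx² − (Σx)²/n = 720 − 622.285714 = 97.714286
Sxy = Σxy − (Σx)(Σy)/n = -402 − (-254.571429) = -147.428571
Syy = Σy² − (Σy)²/n = 495 − 104.142857 = 390.857143
r = Sxy/√(Sxx·Syy) = -147.428571/√(38192.326531) = -147.428571/195.428571 = -0.754386

-0.754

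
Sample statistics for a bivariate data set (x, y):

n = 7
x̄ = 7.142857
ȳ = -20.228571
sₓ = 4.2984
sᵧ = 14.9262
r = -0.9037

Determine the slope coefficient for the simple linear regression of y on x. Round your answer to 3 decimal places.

-3.138

b = r · sᵧ/sₓ = -0.9037 · 14.9262/4.2984 = -3.138100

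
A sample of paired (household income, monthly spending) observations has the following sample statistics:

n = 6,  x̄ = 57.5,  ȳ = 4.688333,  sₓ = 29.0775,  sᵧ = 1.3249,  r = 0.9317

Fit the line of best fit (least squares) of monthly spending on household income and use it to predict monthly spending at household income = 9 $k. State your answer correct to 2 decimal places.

2.63

b = r · sᵧ/sₓ = 0.9317 · 1.3249/29.0775 = 0.042452
a = ȳ − b·x̄ = 4.688333 − 0.042452·57.5 = 2.247321
ŷ(9) = a + b·9 = 2.247321 + 0.042452·9 = 2.629392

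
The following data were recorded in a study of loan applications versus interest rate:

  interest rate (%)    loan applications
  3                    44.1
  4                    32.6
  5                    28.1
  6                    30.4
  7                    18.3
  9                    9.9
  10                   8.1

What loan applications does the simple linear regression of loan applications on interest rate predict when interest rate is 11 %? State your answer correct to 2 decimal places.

n = 7, Σx = 44, Σy = 171.5, Σxy = 883.8, Σx² = 316
Sxx = Σx² − (Σx)²/n = 316 − 276.571429 = 39.428571
Sxy = Σxy − (Σx)(Σy)/n = 883.8 − 1078 = -194.2
b = Sxy/Sxx = -194.2/39.428571 = -4.925362
a = ȳ − b·x̄ = 24.5 − (-4.925362)·6.285714 = 55.459420
ŷ(11) = a + b·11 = 55.459420 + (-4.925362)·11 = 1.280435

1.28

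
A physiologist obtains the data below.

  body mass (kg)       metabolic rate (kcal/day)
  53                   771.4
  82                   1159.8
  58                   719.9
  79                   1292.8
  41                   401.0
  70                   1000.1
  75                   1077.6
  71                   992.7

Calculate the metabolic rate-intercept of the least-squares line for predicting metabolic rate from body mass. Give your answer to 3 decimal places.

n = 8, Σx = 529, Σy = 7415.3, Σxy = 517622.9, Σx² = 36385
Sxx = Σx² − (Σx)²/n = 36385 − 34980.125 = 1404.875
Sxy = Σxy − (Σx)(Σy)/n = 517622.9 − 490336.7125 = 27286.1875
b = Sxy/Sxx = 27286.1875/1404.875 = 19.422502
a = ȳ − b·x̄ = 926.9125 − 19.422502·66.125 = -357.400445

-357.400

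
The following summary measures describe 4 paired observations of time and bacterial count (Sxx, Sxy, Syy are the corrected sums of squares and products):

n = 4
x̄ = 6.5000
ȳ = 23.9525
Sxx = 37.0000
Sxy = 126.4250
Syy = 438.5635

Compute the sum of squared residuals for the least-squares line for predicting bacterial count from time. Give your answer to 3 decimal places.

b = Sxy/Sxx = 126.425/37 = 3.416892
SSE = Syy − b·Sxy = 438.5635 − 3.416892·126.425 = 6.582943

6.583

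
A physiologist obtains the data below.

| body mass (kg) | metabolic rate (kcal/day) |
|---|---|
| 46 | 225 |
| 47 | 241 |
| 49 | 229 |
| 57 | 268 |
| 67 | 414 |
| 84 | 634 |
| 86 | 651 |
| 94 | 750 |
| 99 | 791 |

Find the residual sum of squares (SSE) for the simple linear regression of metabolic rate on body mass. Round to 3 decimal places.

5267.867

n = 9, Σx = 629, Σy = 4203, Σxy = 333963, Σx² = 47553, Σy² = 2418305
Sxx = Σx² − (Σx)²/n = 47553 − 43960.111111 = 3592.888889
Sxy = Σxy − (Σx)(Σy)/n = 333963 − 293743 = 40220
Syy = Σy² − (Σy)²/n = 2418305 − 1962801 = 455504
b = Sxy/Sxx = 40220/3592.888889 = 11.194334
SSE = Syy − b·Sxy = 455504 − 11.194334·40220 = 5267.866898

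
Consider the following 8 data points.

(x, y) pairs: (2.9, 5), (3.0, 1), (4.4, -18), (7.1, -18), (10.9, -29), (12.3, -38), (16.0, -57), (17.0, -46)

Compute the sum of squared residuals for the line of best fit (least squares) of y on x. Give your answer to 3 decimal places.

n = 8, Σx = 73.6, Σy = -200, Σxy = -2667, Σx² = 902.28, Σy² = 8324
Sxx = Σx² − (Σx)²/n = 902.28 − 677.12 = 225.16
Sxy = Σxy − (Σx)(Σy)/n = -2667 − (-1840) = -827
Syy = Σy² − (Σy)²/n = 8324 − 5000 = 3324
b = Sxy/Sxx = -827/225.16 = -3.672944
SSE = Syy − b·Sxy = 3324 − (-3.672944)·(-827) = 286.475573

286.476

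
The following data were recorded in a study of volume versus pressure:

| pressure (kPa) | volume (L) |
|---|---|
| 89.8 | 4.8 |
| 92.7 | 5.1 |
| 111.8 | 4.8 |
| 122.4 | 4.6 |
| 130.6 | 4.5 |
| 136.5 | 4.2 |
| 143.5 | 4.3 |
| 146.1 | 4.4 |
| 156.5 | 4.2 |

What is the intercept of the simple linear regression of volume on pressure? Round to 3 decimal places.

n = 9, Σx = 1129.9, Σy = 40.9, Σxy = 5081.68, Σx² = 146256.65
Sxx = Σx² − (Σx)²/n = 146256.65 − 141852.667778 = 4403.982222
Sxy = Σxy − (Σx)(Σy)/n = 5081.68 − 5134.767778 = -53.087778
b = Sxy/Sxx = -53.087778/4403.982222 = -0.012054
a = ȳ − b·x̄ = 4.544444 − (-0.012054)·125.544444 = 6.057819

6.058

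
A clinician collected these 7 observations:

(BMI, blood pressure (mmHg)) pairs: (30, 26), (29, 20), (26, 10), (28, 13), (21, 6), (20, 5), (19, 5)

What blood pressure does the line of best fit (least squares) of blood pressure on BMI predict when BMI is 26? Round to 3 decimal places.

n = 7, Σx = 173, Σy = 85, Σxy = 2305, Σx² = 4403
Sxx = Σx² − (Σx)²/n = 4403 − 4275.571429 = 127.428571
Sxy = Σxy − (Σx)(Σy)/n = 2305 − 2100.714286 = 204.285714
b = Sxy/Sxx = 204.285714/127.428571 = 1.603139
a = ȳ − b·x̄ = 12.142857 − 1.603139·24.714286 = -27.477578
ŷ(26) = a + b·26 = -27.477578 + 1.603139·26 = 14.204036

14.204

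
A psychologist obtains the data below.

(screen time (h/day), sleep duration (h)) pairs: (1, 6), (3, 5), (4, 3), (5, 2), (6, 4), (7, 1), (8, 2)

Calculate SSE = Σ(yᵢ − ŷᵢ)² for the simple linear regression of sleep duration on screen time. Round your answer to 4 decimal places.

n = 7, Σx = 34, Σy = 23, Σxy = 90, Σx² = 200, Σy² = 95
Sxx = Σx² − (Σx)²/n = 200 − 165.142857 = 34.857143
Sxy = Σxy − (Σx)(Σy)/n = 90 − 111.714286 = -21.714286
Syy = Σy² − (Σy)²/n = 95 − 75.571429 = 19.428571
b = Sxy/Sxx = -21.714286/34.857143 = -0.622951
SSE = Syy − b·Sxy = 19.428571 − (-0.622951)·(-21.714286) = 5.901639

5.9016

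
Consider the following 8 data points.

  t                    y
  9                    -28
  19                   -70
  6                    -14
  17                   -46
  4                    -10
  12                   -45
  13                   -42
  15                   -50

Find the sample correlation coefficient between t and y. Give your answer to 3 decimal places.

n = 8, Σx = 95, Σy = -305, Σxy = -4324, Σx² = 1321, Σy² = 14385
Sxx = Σx² − (Σx)²/n = 1321 − 1128.125 = 192.875
Sxy = Σxy − (Σx)(Σy)/n = -4324 − (-3621.875) = -702.125
Syy = Σy² − (Σy)²/n = 14385 − 11628.125 = 2756.875
r = Sxy/√(Sxx·Syy) = -702.125/√(531732.265625) = -702.125/729.199743 = -0.962871

-0.963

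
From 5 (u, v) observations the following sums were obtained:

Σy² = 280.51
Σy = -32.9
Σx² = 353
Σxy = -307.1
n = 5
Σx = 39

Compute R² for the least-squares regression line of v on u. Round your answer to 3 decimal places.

Sxx = Σx² − (Σx)²/n = 353 − 304.2 = 48.8
Sxy = Σxy − (Σx)(Σy)/n = -307.1 − (-256.62) = -50.48
Syy = Σy² − (Σy)²/n = 280.51 − 216.482 = 64.028
R² = Sxy²/(Sxx·Syy) = (-50.48)²/(48.8·64.028) = 0.815547

0.816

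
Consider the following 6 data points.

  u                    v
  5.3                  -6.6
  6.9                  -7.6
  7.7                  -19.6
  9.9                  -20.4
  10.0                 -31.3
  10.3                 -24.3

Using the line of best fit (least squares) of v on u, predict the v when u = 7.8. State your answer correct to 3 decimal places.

-16.001

n = 6, Σx = 50.1, Σy = -109.8, Σxy = -1003.59, Σx² = 439.09
Sxx = Σx² − (Σx)²/n = 439.09 − 418.335 = 20.755
Sxy = Σxy − (Σx)(Σy)/n = -1003.59 − (-916.83) = -86.76
b = Sxy/Sxx = -86.76/20.755 = -4.180198
a = ȳ − b·x̄ = -18.3 − (-4.180198)·8.35 = 16.604649
ŷ(7.8) = a + b·7.8 = 16.604649 + (-4.180198)·7.8 = -16.000891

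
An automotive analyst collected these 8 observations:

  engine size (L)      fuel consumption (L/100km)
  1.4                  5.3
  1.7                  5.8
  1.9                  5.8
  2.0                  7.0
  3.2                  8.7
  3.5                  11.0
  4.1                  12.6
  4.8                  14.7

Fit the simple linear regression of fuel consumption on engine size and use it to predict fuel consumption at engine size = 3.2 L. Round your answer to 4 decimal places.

n = 8, Σx = 22.6, Σy = 70.9, Σxy = 230.86, Σx² = 74.8
Sxx = Σx² − (Σx)²/n = 74.8 − 63.845 = 10.955
Sxy = Σxy − (Σx)(Σy)/n = 230.86 − 200.2925 = 30.5675
b = Sxy/Sxx = 30.5675/10.955 = 2.790278
a = ȳ − b·x̄ = 8.8625 − 2.790278·2.825 = 0.979963
ŷ(3.2) = a + b·3.2 = 0.979963 + 2.790278·3.2 = 9.908854

9.9089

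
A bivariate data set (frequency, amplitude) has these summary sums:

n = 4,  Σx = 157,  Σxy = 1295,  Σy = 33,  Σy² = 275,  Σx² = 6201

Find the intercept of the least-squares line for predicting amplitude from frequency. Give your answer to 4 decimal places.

8.5032

Sxx = Σx² − (Σx)²/n = 6201 − 6162.25 = 38.75
Sxy = Σxy − (Σx)(Σy)/n = 1295 − 1295.25 = -0.25
b = Sxy/Sxx = -0.25/38.75 = -0.006452
a = ȳ − b·x̄ = 8.25 − (-0.006452)·39.25 = 8.503226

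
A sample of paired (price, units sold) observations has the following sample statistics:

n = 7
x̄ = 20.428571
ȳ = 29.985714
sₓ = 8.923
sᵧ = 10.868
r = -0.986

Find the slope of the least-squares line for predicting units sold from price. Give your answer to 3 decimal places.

-1.201

b = r · sᵧ/sₓ = -0.986 · 10.868/8.923 = -1.200924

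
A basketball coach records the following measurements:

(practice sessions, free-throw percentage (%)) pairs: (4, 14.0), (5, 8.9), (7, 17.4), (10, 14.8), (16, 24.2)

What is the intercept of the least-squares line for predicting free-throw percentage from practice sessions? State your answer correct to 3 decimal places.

7.624

n = 5, Σx = 42, Σy = 79.3, Σxy = 757.5, Σx² = 446
Sxx = Σx² − (Σx)²/n = 446 − 352.8 = 93.2
Sxy = Σxy − (Σx)(Σy)/n = 757.5 − 666.12 = 91.38
b = Sxy/Sxx = 91.38/93.2 = 0.980472
a = ȳ − b·x̄ = 15.86 − 0.980472·8.4 = 7.624034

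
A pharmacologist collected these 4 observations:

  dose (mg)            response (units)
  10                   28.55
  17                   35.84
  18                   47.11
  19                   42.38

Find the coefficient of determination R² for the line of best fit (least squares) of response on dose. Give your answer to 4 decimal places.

n = 4, Σx = 64, Σy = 153.88, Σxy = 2547.98, Σx² = 1074, Σy² = 6115.0246
Sxx = Σx² − (Σx)²/n = 1074 − 1024 = 50
Sxy = Σxy − (Σx)(Σy)/n = 2547.98 − 2462.08 = 85.9
Syy = Σy² − (Σy)²/n = 6115.0246 − 5919.7636 = 195.261
R² = Sxy²/(Sxx·Syy) = (85.9)²/(50·195.261) = 0.755789

0.7558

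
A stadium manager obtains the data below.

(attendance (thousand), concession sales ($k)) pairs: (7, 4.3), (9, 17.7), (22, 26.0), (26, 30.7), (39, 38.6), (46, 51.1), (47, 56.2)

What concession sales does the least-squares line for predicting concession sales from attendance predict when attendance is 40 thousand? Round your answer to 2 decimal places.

44.96

n = 7, Σx = 196, Σy = 224.6, Σxy = 8057, Σx² = 7136
Sxx = Σx² − (Σx)²/n = 7136 − 5488 = 1648
Sxy = Σxy − (Σx)(Σy)/n = 8057 − 6288.8 = 1768.2
b = Sxy/Sxx = 1768.2/1648 = 1.072937
a = ȳ − b·x̄ = 32.085714 − 1.072937·28 = 2.043481
ŷ(40) = a + b·40 = 2.043481 + 1.072937·40 = 44.960957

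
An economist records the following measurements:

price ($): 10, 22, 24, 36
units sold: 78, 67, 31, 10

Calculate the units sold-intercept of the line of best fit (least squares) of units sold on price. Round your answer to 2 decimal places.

n = 4, Σx = 92, Σy = 186, Σxy = 3358, Σx² = 2456
Sxx = Σx² − (Σx)²/n = 2456 − 2116 = 340
Sxy = Σxy − (Σx)(Σy)/n = 3358 − 4278 = -920
b = Sxy/Sxx = -920/340 = -2.705882
a = ȳ − b·x̄ = 46.5 − (-2.705882)·23 = 108.735294

108.74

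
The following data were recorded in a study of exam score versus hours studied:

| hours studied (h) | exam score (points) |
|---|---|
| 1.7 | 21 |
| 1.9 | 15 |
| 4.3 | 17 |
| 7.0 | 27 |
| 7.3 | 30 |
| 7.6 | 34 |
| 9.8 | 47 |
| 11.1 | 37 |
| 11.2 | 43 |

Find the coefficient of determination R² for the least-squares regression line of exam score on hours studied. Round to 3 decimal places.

0.818

n = 9, Σx = 61.9, Σy = 271, Σxy = 2156.6, Σx² = 529.73, Σy² = 9167
Sxx = Σx² − (Σx)²/n = 529.73 − 425.734444 = 103.995556
Sxy = Σxy − (Σx)(Σy)/n = 2156.6 − 1863.877778 = 292.722222
Syy = Σy² − (Σy)²/n = 9167 − 8160.111111 = 1006.888889
R² = Sxy²/(Sxx·Syy) = (292.722222)²/(103.995556·1006.888889) = 0.818305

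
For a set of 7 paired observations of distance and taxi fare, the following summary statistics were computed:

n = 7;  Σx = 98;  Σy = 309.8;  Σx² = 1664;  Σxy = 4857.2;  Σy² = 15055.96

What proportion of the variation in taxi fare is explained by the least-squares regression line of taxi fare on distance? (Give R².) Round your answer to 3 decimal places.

0.688

Sxx = Σx² − (Σx)²/n = 1664 − 1372 = 292
Sxy = Σxy − (Σx)(Σy)/n = 4857.2 − 4337.2 = 520
Syy = Σy² − (Σy)²/n = 15055.96 − 13710.862857 = 1345.097143
R² = Sxy²/(Sxx·Syy) = (520)²/(292·1345.097143) = 0.688446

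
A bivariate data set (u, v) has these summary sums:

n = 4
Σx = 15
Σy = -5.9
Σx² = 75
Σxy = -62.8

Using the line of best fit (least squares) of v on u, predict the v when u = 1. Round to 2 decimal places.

Sxx = Σx² − (Σx)²/n = 75 − 56.25 = 18.75
Sxy = Σxy − (Σx)(Σy)/n = -62.8 − (-22.125) = -40.675
b = Sxy/Sxx = -40.675/18.75 = -2.169333
a = ȳ − b·x̄ = -1.475 − (-2.169333)·3.75 = 6.66
ŷ(1) = a + b·1 = 6.66 + (-2.169333)·1 = 4.490667

4.49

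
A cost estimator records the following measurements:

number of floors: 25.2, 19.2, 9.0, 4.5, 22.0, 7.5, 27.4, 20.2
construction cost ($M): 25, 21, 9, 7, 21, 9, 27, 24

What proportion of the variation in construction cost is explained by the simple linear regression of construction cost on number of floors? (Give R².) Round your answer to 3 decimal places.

0.965

n = 8, Σx = 135, Σy = 143, Σxy = 2899.8, Σx² = 2803.98, Σy² = 3023
Sxx = Σx² − (Σx)²/n = 2803.98 − 2278.125 = 525.855
Sxy = Σxy − (Σx)(Σy)/n = 2899.8 − 2413.125 = 486.675
Syy = Σy² − (Σy)²/n = 3023 − 2556.125 = 466.875
R² = Sxy²/(Sxx·Syy) = (486.675)²/(525.855·466.875) = 0.964743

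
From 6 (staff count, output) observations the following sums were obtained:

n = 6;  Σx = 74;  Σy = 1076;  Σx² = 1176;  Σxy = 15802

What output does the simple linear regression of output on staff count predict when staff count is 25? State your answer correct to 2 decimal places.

Sxx = Σx² − (Σx)²/n = 1176 − 912.666667 = 263.333333
Sxy = Σxy − (Σx)(Σy)/n = 15802 − 13270.666667 = 2531.333333
b = Sxy/Sxx = 2531.333333/263.333333 = 9.612658
a = ȳ − b·x̄ = 179.333333 − 9.612658·12.333333 = 60.777215
ŷ(25) = a + b·25 = 60.777215 + 9.612658·25 = 301.093671

301.09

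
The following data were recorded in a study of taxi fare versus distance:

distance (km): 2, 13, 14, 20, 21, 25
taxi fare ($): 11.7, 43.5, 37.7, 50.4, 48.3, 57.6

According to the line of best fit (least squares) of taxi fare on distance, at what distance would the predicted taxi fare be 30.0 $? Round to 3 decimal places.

n = 6, Σx = 95, Σy = 249.2, Σxy = 4579, Σx² = 1835
Sxx = Σx² − (Σx)²/n = 1835 − 1504.166667 = 330.833333
Sxy = Σxy − (Σx)(Σy)/n = 4579 − 3945.666667 = 633.333333
b = Sxy/Sxx = 633.333333/330.833333 = 1.914358
a = ȳ − b·x̄ = 41.533333 − 1.914358·15.833333 = 11.222670
Set a + b·x = 30.0: x = (30.0 − 11.222670) / 1.914358 = 9.808684

9.809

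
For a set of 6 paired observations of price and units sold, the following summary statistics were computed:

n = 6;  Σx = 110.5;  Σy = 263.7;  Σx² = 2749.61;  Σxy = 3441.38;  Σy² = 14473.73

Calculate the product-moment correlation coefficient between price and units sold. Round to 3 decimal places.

-0.986

Sxx = Σx² − (Σx)²/n = 2749.61 − 2035.041667 = 714.568333
Sxy = Σxy − (Σx)(Σy)/n = 3441.38 − 4856.475 = -1415.095
Syy = Σy² − (Σy)²/n = 14473.73 − 11589.615 = 2884.115
r = Sxy/√(Sxx·Syy) = -1415.095/√(2060897.248692) = -1415.095/1435.582547 = -0.985729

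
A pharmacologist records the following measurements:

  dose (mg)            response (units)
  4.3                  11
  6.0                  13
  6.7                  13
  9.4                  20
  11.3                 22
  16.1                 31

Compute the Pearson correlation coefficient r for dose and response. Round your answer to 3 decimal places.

0.994

n = 6, Σx = 53.8, Σy = 110, Σxy = 1148.1, Σx² = 574.64, Σy² = 2304
Sxx = Σx² − (Σx)²/n = 574.64 − 482.406667 = 92.233333
Sxy = Σxy − (Σx)(Σy)/n = 1148.1 − 986.333333 = 161.766667
Syy = Σy² − (Σy)²/n = 2304 − 2016.666667 = 287.333333
r = Sxy/√(Sxx·Syy) = 161.766667/√(26501.711111) = 161.766667/162.793462 = 0.993693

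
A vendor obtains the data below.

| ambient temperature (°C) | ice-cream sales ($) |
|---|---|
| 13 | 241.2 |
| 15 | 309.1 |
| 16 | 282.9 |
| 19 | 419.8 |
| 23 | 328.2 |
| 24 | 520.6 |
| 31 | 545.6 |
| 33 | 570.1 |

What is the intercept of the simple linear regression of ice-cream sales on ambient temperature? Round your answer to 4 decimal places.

n = 8, Σx = 174, Σy = 3217.5, Σxy = 76044.6, Σx² = 4166
Sxx = Σx² − (Σx)²/n = 4166 − 3784.5 = 381.5
Sxy = Σxy − (Σx)(Σy)/n = 76044.6 − 69980.625 = 6063.975
b = Sxy/Sxx = 6063.975/381.5 = 15.895085
a = ȳ − b·x̄ = 402.1875 − 15.895085·21.75 = 56.469397

56.4694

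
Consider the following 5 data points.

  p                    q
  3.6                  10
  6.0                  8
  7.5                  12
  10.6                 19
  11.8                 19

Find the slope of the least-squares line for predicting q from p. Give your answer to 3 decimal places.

n = 5, Σx = 39.5, Σy = 68, Σxy = 599.6, Σx² = 356.81
Sxx = Σx² − (Σx)²/n = 356.81 − 312.05 = 44.76
Sxy = Σxy − (Σx)(Σy)/n = 599.6 − 537.2 = 62.4
b = Sxy/Sxx = 62.4/44.76 = 1.394102

1.394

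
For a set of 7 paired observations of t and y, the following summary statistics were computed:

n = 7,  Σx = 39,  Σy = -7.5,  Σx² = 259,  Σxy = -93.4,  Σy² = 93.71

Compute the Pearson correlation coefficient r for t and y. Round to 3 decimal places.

-0.863

Sxx = Σx² − (Σx)²/n = 259 − 217.285714 = 41.714286
Sxy = Σxy − (Σx)(Σy)/n = -93.4 − (-41.785714) = -51.614286
Syy = Σy² − (Σy)²/n = 93.71 − 8.035714 = 85.674286
r = Sxy/√(Sxx·Syy) = -51.614286/√(3573.841633) = -51.614286/59.781616 = -0.863381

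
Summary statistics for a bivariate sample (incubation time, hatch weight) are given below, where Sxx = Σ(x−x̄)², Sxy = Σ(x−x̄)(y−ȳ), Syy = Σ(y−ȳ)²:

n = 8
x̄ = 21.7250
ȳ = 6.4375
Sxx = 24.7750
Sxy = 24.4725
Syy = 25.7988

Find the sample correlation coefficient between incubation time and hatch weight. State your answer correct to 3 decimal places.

0.968

r = Sxy/√(Sxx·Syy) = 24.4725/√(639.16527) = 24.4725/25.281718 = 0.967992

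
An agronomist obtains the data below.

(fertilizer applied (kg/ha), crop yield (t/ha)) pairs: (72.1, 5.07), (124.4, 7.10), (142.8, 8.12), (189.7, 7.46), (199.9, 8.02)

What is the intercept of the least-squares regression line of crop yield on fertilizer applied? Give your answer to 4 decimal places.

n = 5, Σx = 728.9, Σy = 35.77, Σxy = 5426.683, Σx² = 117011.71
Sxx = Σx² − (Σx)²/n = 117011.71 − 106259.042 = 10752.668
Sxy = Σxy − (Σx)(Σy)/n = 5426.683 − 5214.5506 = 212.1324
b = Sxy/Sxx = 212.1324/10752.668 = 0.019728
a = ȳ − b·x̄ = 7.154 − 0.019728·145.78 = 4.278001

4.2780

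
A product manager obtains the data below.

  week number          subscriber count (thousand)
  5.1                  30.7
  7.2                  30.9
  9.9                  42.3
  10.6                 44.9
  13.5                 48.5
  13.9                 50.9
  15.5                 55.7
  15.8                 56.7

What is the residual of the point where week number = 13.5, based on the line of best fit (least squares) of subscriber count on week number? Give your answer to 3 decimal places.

-1.794

n = 8, Σx = 91.5, Σy = 360.6, Σxy = 4395.23, Σx² = 1153.57
Sxx = Σx² − (Σx)²/n = 1153.57 − 1046.53125 = 107.03875
Sxy = Σxy − (Σx)(Σy)/n = 4395.23 − 4124.3625 = 270.8675
b = Sxy/Sxx = 270.8675/107.03875 = 2.530556
a = ȳ − b·x̄ = 45.075 − 2.530556·11.4375 = 16.131771
ŷ(13.5) = 16.131771 + 2.530556·13.5 = 50.294271
residual = y − ŷ = 48.5 − 50.294271 = -1.794271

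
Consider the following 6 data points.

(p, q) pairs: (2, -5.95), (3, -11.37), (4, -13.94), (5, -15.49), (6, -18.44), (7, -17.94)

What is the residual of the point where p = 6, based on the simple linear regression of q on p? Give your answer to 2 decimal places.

n = 6, Σx = 27, Σy = -83.13, Σxy = -415.44, Σx² = 139
Sxx = Σx² − (Σx)²/n = 139 − 121.5 = 17.5
Sxy = Σxy − (Σx)(Σy)/n = -415.44 − (-374.085) = -41.355
b = Sxy/Sxx = -41.355/17.5 = -2.363143
a = ȳ − b·x̄ = -13.855 − (-2.363143)·4.5 = -3.220857
ŷ(6) = -3.220857 + (-2.363143)·6 = -17.399714
residual = y − ŷ = -18.44 − (-17.399714) = -1.040286

-1.04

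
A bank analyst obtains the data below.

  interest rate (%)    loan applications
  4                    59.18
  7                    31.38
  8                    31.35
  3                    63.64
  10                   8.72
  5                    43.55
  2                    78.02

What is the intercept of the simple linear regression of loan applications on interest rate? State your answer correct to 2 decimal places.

90.01

n = 7, Σx = 39, Σy = 315.84, Σxy = 1359.09, Σx² = 267
Sxx = Σx² − (Σx)²/n = 267 − 217.285714 = 49.714286
Sxy = Σxy − (Σx)(Σy)/n = 1359.09 − 1759.68 = -400.59
b = Sxy/Sxx = -400.59/49.714286 = -8.057845
a = ȳ − b·x̄ = 45.12 − (-8.057845)·5.571429 = 90.013707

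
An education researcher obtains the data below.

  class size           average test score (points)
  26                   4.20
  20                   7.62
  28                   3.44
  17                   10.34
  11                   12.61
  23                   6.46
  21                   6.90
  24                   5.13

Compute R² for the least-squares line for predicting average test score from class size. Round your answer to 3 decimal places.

n = 8, Σx = 170, Σy = 56.7, Σxy = 1089.01, Σx² = 3816, Σy² = 469.1242
Sxx = Σx² − (Σx)²/n = 3816 − 3612.5 = 203.5
Sxy = Σxy − (Σx)(Σy)/n = 1089.01 − 1204.875 = -115.865
Syy = Σy² − (Σy)²/n = 469.1242 − 401.86125 = 67.26295
R² = Sxy²/(Sxx·Syy) = (-115.865)²/(203.5·67.26295) = 0.980763

0.981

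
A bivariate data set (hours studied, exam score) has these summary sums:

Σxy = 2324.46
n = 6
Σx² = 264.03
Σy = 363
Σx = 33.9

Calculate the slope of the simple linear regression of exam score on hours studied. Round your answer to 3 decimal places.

3.773

Sxx = Σx² − (Σx)²/n = 264.03 − 191.535 = 72.495
Sxy = Σxy − (Σx)(Σy)/n = 2324.46 − 2050.95 = 273.51
b = Sxy/Sxx = 273.51/72.495 = 3.772812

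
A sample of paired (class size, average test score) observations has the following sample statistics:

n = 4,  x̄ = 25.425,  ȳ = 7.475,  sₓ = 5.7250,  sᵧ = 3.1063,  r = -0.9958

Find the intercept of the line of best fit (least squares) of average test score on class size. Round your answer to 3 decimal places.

b = r · sᵧ/sₓ = -0.9958 · 3.1063/5.725 = -0.540306
a = ȳ − b·x̄ = 7.475 − (-0.540306)·25.425 = 21.212288

21.212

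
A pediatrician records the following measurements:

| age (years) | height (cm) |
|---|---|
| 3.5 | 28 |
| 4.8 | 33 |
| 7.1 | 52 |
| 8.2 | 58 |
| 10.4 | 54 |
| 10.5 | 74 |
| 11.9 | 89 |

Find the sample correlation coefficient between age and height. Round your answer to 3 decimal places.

0.929

n = 7, Σx = 56.4, Σy = 388, Σxy = 3498.9, Σx² = 512.96, Σy² = 24254
Sxx = Σx² − (Σx)²/n = 512.96 − 454.422857 = 58.537143
Sxy = Σxy − (Σx)(Σy)/n = 3498.9 − 3126.171429 = 372.728571
Syy = Σy² − (Σy)²/n = 24254 − 21506.285714 = 2747.714286
r = Sxy/√(Sxx·Syy) = 372.728571/√(160843.343673) = 372.728571/401.052794 = 0.929375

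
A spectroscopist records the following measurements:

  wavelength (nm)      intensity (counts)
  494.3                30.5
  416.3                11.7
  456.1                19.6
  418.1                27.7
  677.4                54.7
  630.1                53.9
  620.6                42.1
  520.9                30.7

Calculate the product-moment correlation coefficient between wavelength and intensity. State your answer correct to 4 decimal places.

0.9356

n = 8, Σx = 4233.8, Σy = 270.9, Σxy = 153602.85, Σx² = 2312850.94, Σy² = 10830.79
Sxx = Σx² − (Σx)²/n = 2312850.94 − 2240632.805 = 72218.135
Sxy = Σxy − (Σx)(Σy)/n = 153602.85 − 143367.0525 = 10235.7975
Syy = Σy² − (Σy)²/n = 10830.79 − 9173.35125 = 1657.43875
r = Sxy/√(Sxx·Syy) = 10235.7975/√(119697135.401731) = 10235.7975/10940.618602 = 0.935578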